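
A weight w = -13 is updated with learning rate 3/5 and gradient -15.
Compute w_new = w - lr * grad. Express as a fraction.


w_new = -13 - 3/5 * -15 = -13 - -9 = -4.

-4


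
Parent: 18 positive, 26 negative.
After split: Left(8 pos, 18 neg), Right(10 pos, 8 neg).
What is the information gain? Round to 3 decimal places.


H(parent) = 0.9760. H(left) = 0.8905, H(right) = 0.9911. Weighted = (26/44)*0.8905 + (18/44)*0.9911 = 0.9317. IG = 0.9760 - 0.9317 = 0.0443, which rounds to 0.044.

0.044


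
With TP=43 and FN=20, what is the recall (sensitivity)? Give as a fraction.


Recall = TP / (TP + FN) = 43 / 63 = 43/63.

43/63


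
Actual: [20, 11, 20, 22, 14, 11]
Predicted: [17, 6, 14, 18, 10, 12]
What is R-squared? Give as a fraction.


Mean(y) = 49/3. SS_res = 103. SS_tot = 364/3. R^2 = 1 - 103/(364/3) = 55/364.

55/364


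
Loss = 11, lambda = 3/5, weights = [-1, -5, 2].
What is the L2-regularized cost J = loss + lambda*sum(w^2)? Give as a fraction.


L2 sq norm = sum(w^2) = 30. J = 11 + 3/5 * 30 = 29.

29


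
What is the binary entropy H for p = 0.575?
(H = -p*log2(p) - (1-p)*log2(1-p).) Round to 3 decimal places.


H = -0.575*log2(0.575) - 0.425*log2(0.425) = 0.984.

0.984


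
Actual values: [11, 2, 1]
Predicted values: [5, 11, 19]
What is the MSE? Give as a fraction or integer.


MSE = (1/3) * ((11-5)^2=36 + (2-11)^2=81 + (1-19)^2=324). Sum = 441. MSE = 147.

147


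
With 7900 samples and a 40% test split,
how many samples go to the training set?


Test set = 7900 * 40% = 3160. Training set = 7900 - 3160 = 4740.

4740


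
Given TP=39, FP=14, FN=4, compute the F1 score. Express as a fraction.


Precision = 39/53 = 39/53. Recall = 39/43 = 39/43. F1 = 2*P*R/(P+R) = 13/16.

13/16


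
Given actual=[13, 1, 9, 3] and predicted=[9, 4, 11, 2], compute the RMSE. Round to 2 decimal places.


MSE = 7.5000. RMSE = sqrt(7.5000) = 2.74.

2.74


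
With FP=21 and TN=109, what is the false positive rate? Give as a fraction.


FPR = FP / (FP + TN) = 21 / 130 = 21/130.

21/130


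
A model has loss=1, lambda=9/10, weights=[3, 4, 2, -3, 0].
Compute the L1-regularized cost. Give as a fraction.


L1 norm = sum(|w|) = 12. J = 1 + 9/10 * 12 = 59/5.

59/5


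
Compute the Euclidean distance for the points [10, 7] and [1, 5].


d = sqrt(sum of squared differences). (10-1)^2=81, (7-5)^2=4. Sum = 85.

sqrt(85)


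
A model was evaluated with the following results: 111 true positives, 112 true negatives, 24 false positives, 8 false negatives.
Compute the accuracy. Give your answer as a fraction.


Accuracy = (TP + TN) / (TP + TN + FP + FN) = (111 + 112) / 255 = 223/255.

223/255


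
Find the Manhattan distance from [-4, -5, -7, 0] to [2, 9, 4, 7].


d = sum of absolute differences: |-4-2|=6 + |-5-9|=14 + |-7-4|=11 + |0-7|=7 = 38.

38


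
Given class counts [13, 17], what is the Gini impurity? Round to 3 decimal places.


Total = 30. Proportions: 13/30, 17/30. sum(p_i^2) = 0.5089. Gini = 1 - 0.5089 = 0.4911, which rounds to 0.491.

0.491


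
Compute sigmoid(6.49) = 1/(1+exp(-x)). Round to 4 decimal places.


sigma(6.49) = 1/(1+e^(-6.49)) = 1/(1+0.001519) = 1/1.001519 = 0.9985.

0.9985


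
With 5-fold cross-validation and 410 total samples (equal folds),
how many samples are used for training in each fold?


Each validation fold has 410/5 = 82 samples. Training set = 410 - 82 = 328.

328


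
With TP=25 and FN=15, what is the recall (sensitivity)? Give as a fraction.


Recall = TP / (TP + FN) = 25 / 40 = 5/8.

5/8


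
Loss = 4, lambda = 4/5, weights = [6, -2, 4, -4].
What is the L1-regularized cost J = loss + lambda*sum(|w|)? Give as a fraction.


L1 norm = sum(|w|) = 16. J = 4 + 4/5 * 16 = 84/5.

84/5


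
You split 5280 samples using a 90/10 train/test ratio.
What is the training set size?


Test set = 5280 * 10% = 528. Training set = 5280 - 528 = 4752.

4752


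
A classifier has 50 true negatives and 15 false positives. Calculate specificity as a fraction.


Specificity = TN / (TN + FP) = 50 / 65 = 10/13.

10/13


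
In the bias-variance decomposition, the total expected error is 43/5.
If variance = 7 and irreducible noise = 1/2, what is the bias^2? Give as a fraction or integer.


Total error = bias^2 + variance + irreducible noise. So bias^2 = 43/5 - 7 - 1/2 = 11/10.

11/10


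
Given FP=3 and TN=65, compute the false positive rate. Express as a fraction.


FPR = FP / (FP + TN) = 3 / 68 = 3/68.

3/68


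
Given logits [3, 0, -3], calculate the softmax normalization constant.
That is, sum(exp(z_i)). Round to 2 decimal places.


Denom = e^3=20.0855 + e^0=1.0000 + e^-3=0.0498. Sum = 21.1353, which rounds to 21.14.

21.14


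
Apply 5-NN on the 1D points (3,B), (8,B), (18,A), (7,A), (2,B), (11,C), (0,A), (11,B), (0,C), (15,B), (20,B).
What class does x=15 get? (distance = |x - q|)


Distances: |3-15|=12, |8-15|=7, |18-15|=3, |7-15|=8, |2-15|=13, |11-15|=4, |0-15|=15, |11-15|=4, |0-15|=15, |15-15|=0, |20-15|=5. 5 nearest: (15,B), (18,A), (11,B), (11,C), (20,B). Counts: {'B': 3, 'A': 1, 'C': 1}. Majority class: B.

B


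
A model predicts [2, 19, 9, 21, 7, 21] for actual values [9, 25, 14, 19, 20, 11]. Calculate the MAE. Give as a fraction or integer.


MAE = (1/6) * (|9-2|=7 + |25-19|=6 + |14-9|=5 + |19-21|=2 + |20-7|=13 + |11-21|=10). Sum = 43. MAE = 43/6.

43/6


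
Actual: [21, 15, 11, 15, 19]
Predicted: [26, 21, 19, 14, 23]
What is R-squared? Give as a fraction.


Mean(y) = 81/5. SS_res = 142. SS_tot = 304/5. R^2 = 1 - 142/(304/5) = -203/152.

-203/152


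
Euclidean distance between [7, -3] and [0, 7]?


d = sqrt(sum of squared differences). (7-0)^2=49, (-3-7)^2=100. Sum = 149.

sqrt(149)


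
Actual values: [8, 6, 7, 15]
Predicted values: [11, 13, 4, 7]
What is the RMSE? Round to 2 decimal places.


MSE = 32.7500. RMSE = sqrt(32.7500) = 5.72.

5.72


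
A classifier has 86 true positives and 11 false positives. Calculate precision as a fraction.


Precision = TP / (TP + FP) = 86 / 97 = 86/97.

86/97


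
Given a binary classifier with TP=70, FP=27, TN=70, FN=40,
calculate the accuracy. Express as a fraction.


Accuracy = (TP + TN) / (TP + TN + FP + FN) = (70 + 70) / 207 = 140/207.

140/207


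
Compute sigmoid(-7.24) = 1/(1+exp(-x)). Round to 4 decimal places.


sigma(-7.24) = 1/(1+e^(7.24)) = 1/(1+1394.093971) = 1/1395.093971 = 0.0007.

0.0007


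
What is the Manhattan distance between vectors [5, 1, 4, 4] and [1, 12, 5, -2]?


d = sum of absolute differences: |5-1|=4 + |1-12|=11 + |4-5|=1 + |4--2|=6 = 22.

22


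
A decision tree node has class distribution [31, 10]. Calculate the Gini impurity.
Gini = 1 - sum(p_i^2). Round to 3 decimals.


Total = 41. Proportions: 31/41, 10/41. sum(p_i^2) = 0.6312. Gini = 1 - 0.6312 = 0.3688, which rounds to 0.369.

0.369


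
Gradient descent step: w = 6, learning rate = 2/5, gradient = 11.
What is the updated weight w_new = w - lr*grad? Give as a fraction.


w_new = 6 - 2/5 * 11 = 6 - 22/5 = 8/5.

8/5


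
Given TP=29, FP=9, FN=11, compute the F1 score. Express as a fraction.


Precision = 29/38 = 29/38. Recall = 29/40 = 29/40. F1 = 2*P*R/(P+R) = 29/39.

29/39


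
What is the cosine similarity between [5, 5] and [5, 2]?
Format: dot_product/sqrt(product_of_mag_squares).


dot = 35. |a|^2 = 50, |b|^2 = 29. cos = 35/sqrt(1450).

35/sqrt(1450)


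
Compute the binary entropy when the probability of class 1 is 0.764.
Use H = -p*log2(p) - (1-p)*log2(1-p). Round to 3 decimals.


H = -0.764*log2(0.764) - 0.236*log2(0.236) = 0.788.

0.788


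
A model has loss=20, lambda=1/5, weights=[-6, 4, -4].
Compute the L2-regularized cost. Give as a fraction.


L2 sq norm = sum(w^2) = 68. J = 20 + 1/5 * 68 = 168/5.

168/5


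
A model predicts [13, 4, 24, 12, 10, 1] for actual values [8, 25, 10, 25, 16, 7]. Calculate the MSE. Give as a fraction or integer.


MSE = (1/6) * ((8-13)^2=25 + (25-4)^2=441 + (10-24)^2=196 + (25-12)^2=169 + (16-10)^2=36 + (7-1)^2=36). Sum = 903. MSE = 301/2.

301/2


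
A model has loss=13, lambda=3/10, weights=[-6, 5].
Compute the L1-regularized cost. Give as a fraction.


L1 norm = sum(|w|) = 11. J = 13 + 3/10 * 11 = 163/10.

163/10


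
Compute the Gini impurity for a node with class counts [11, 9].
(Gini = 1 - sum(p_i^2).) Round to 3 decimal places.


Total = 20. Proportions: 11/20, 9/20. sum(p_i^2) = 0.5050. Gini = 1 - 0.5050 = 0.4950, which rounds to 0.495.

0.495


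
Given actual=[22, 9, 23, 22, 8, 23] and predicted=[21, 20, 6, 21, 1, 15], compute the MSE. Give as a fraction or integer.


MSE = (1/6) * ((22-21)^2=1 + (9-20)^2=121 + (23-6)^2=289 + (22-21)^2=1 + (8-1)^2=49 + (23-15)^2=64). Sum = 525. MSE = 175/2.

175/2


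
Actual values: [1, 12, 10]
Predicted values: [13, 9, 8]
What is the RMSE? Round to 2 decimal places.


MSE = 52.3333. RMSE = sqrt(52.3333) = 7.23.

7.23


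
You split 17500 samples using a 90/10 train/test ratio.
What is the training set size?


Test set = 17500 * 10% = 1750. Training set = 17500 - 1750 = 15750.

15750


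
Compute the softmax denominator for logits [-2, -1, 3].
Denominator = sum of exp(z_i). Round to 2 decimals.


Denom = e^-2=0.1353 + e^-1=0.3679 + e^3=20.0855. Sum = 20.5887, which rounds to 20.59.

20.59


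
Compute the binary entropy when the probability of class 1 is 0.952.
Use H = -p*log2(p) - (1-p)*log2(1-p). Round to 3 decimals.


H = -0.952*log2(0.952) - 0.048*log2(0.048) = 0.278.

0.278


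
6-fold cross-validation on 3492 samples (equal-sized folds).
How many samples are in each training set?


Each validation fold has 3492/6 = 582 samples. Training set = 3492 - 582 = 2910.

2910


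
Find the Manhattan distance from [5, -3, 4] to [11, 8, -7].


d = sum of absolute differences: |5-11|=6 + |-3-8|=11 + |4--7|=11 = 28.

28


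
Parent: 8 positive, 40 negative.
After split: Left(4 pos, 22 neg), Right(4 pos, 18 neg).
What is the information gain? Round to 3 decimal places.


H(parent) = 0.6500. H(left) = 0.6194, H(right) = 0.6840. Weighted = (26/48)*0.6194 + (22/48)*0.6840 = 0.6490. IG = 0.6500 - 0.6490 = 0.0010, which rounds to 0.001.

0.001


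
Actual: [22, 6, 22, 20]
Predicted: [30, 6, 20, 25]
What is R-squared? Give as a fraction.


Mean(y) = 35/2. SS_res = 93. SS_tot = 179. R^2 = 1 - 93/(179) = 86/179.

86/179


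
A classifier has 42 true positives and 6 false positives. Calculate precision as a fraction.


Precision = TP / (TP + FP) = 42 / 48 = 7/8.

7/8


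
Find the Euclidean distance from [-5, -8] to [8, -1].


d = sqrt(sum of squared differences). (-5-8)^2=169, (-8--1)^2=49. Sum = 218.

sqrt(218)


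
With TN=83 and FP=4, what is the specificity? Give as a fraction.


Specificity = TN / (TN + FP) = 83 / 87 = 83/87.

83/87


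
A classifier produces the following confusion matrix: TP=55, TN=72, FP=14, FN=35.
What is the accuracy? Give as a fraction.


Accuracy = (TP + TN) / (TP + TN + FP + FN) = (55 + 72) / 176 = 127/176.

127/176


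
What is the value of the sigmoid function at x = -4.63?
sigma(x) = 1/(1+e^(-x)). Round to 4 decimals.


sigma(-4.63) = 1/(1+e^(4.63)) = 1/(1+102.514064) = 1/103.514064 = 0.0097.

0.0097


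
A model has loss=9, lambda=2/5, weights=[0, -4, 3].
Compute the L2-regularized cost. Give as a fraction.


L2 sq norm = sum(w^2) = 25. J = 9 + 2/5 * 25 = 19.

19


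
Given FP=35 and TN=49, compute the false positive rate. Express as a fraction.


FPR = FP / (FP + TN) = 35 / 84 = 5/12.

5/12


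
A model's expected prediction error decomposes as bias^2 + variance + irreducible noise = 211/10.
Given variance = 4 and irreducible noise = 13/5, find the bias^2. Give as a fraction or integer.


Total error = bias^2 + variance + irreducible noise. So bias^2 = 211/10 - 4 - 13/5 = 29/2.

29/2


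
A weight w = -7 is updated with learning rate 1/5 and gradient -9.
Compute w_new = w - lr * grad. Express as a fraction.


w_new = -7 - 1/5 * -9 = -7 - -9/5 = -26/5.

-26/5


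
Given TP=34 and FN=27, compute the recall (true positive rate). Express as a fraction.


Recall = TP / (TP + FN) = 34 / 61 = 34/61.

34/61


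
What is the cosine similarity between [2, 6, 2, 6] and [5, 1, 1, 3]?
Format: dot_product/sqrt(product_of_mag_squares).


dot = 36. |a|^2 = 80, |b|^2 = 36. cos = 36/sqrt(2880).

36/sqrt(2880)


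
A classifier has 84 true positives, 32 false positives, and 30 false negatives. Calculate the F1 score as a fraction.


Precision = 84/116 = 21/29. Recall = 84/114 = 14/19. F1 = 2*P*R/(P+R) = 84/115.

84/115


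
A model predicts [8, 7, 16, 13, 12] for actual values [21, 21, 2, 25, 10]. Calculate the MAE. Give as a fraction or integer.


MAE = (1/5) * (|21-8|=13 + |21-7|=14 + |2-16|=14 + |25-13|=12 + |10-12|=2). Sum = 55. MAE = 11.

11


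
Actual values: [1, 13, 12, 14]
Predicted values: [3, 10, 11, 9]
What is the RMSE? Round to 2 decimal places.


MSE = 9.7500. RMSE = sqrt(9.7500) = 3.12.

3.12


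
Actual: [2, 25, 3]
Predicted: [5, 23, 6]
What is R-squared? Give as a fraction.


Mean(y) = 10. SS_res = 22. SS_tot = 338. R^2 = 1 - 22/(338) = 158/169.

158/169


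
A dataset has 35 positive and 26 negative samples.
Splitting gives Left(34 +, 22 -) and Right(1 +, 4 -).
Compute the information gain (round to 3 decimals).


H(parent) = 0.9842. H(left) = 0.9666, H(right) = 0.7219. Weighted = (56/61)*0.9666 + (5/61)*0.7219 = 0.9465. IG = 0.9842 - 0.9465 = 0.0377, which rounds to 0.038.

0.038


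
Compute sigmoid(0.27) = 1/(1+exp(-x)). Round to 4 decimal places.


sigma(0.27) = 1/(1+e^(-0.27)) = 1/(1+0.763379) = 1/1.763379 = 0.5671.

0.5671


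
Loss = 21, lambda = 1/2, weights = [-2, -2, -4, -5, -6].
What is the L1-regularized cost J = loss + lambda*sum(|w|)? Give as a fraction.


L1 norm = sum(|w|) = 19. J = 21 + 1/2 * 19 = 61/2.

61/2


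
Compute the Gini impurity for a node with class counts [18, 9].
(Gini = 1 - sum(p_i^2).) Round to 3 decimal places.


Total = 27. Proportions: 18/27, 9/27. sum(p_i^2) = 0.5556. Gini = 1 - 0.5556 = 0.4444, which rounds to 0.444.

0.444


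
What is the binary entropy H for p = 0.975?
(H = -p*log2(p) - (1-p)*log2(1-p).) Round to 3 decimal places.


H = -0.975*log2(0.975) - 0.025*log2(0.025) = 0.169.

0.169


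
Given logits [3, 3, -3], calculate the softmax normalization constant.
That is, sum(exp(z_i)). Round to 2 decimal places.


Denom = e^3=20.0855 + e^3=20.0855 + e^-3=0.0498. Sum = 40.2208, which rounds to 40.22.

40.22


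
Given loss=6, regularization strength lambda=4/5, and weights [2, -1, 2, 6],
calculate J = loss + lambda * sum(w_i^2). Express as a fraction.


L2 sq norm = sum(w^2) = 45. J = 6 + 4/5 * 45 = 42.

42


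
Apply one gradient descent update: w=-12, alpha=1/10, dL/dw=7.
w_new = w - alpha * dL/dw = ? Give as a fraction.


w_new = -12 - 1/10 * 7 = -12 - 7/10 = -127/10.

-127/10


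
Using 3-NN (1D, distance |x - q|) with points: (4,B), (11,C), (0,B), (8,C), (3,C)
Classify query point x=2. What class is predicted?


Distances: |4-2|=2, |11-2|=9, |0-2|=2, |8-2|=6, |3-2|=1. 3 nearest: (3,C), (4,B), (0,B). Counts: {'C': 1, 'B': 2}. Majority class: B.

B


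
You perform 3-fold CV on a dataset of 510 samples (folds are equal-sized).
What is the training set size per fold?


Each validation fold has 510/3 = 170 samples. Training set = 510 - 170 = 340.

340


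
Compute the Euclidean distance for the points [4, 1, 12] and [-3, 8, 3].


d = sqrt(sum of squared differences). (4--3)^2=49, (1-8)^2=49, (12-3)^2=81. Sum = 179.

sqrt(179)


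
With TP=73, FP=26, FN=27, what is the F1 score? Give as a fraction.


Precision = 73/99 = 73/99. Recall = 73/100 = 73/100. F1 = 2*P*R/(P+R) = 146/199.

146/199


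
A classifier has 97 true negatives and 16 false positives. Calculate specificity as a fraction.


Specificity = TN / (TN + FP) = 97 / 113 = 97/113.

97/113


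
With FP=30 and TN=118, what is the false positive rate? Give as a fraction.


FPR = FP / (FP + TN) = 30 / 148 = 15/74.

15/74


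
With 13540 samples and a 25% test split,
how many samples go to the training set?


Test set = 13540 * 25% = 3385. Training set = 13540 - 3385 = 10155.

10155


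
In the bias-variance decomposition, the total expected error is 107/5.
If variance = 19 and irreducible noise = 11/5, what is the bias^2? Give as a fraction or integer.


Total error = bias^2 + variance + irreducible noise. So bias^2 = 107/5 - 19 - 11/5 = 1/5.

1/5


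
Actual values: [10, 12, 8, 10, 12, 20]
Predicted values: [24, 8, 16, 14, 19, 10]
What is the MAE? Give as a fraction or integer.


MAE = (1/6) * (|10-24|=14 + |12-8|=4 + |8-16|=8 + |10-14|=4 + |12-19|=7 + |20-10|=10). Sum = 47. MAE = 47/6.

47/6


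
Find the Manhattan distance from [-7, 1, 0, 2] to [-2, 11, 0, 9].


d = sum of absolute differences: |-7--2|=5 + |1-11|=10 + |0-0|=0 + |2-9|=7 = 22.

22


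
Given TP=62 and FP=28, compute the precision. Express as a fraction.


Precision = TP / (TP + FP) = 62 / 90 = 31/45.

31/45


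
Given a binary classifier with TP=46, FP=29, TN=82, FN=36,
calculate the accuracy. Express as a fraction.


Accuracy = (TP + TN) / (TP + TN + FP + FN) = (46 + 82) / 193 = 128/193.

128/193


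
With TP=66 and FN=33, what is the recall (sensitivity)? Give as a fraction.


Recall = TP / (TP + FN) = 66 / 99 = 2/3.

2/3


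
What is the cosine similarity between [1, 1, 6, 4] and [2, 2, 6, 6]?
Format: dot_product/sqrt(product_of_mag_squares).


dot = 64. |a|^2 = 54, |b|^2 = 80. cos = 64/sqrt(4320).

64/sqrt(4320)


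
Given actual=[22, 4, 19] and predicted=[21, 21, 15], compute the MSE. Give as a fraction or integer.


MSE = (1/3) * ((22-21)^2=1 + (4-21)^2=289 + (19-15)^2=16). Sum = 306. MSE = 102.

102


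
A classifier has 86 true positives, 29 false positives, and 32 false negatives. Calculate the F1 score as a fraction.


Precision = 86/115 = 86/115. Recall = 86/118 = 43/59. F1 = 2*P*R/(P+R) = 172/233.

172/233


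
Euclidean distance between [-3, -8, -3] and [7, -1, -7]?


d = sqrt(sum of squared differences). (-3-7)^2=100, (-8--1)^2=49, (-3--7)^2=16. Sum = 165.

sqrt(165)


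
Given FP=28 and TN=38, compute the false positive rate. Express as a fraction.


FPR = FP / (FP + TN) = 28 / 66 = 14/33.

14/33


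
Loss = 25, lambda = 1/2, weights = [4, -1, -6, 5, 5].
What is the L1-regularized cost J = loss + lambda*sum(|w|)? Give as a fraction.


L1 norm = sum(|w|) = 21. J = 25 + 1/2 * 21 = 71/2.

71/2


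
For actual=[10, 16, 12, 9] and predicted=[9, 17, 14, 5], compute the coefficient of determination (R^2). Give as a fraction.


Mean(y) = 47/4. SS_res = 22. SS_tot = 115/4. R^2 = 1 - 22/(115/4) = 27/115.

27/115


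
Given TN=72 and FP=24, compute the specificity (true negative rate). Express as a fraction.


Specificity = TN / (TN + FP) = 72 / 96 = 3/4.

3/4


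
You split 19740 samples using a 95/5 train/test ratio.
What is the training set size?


Test set = 19740 * 5% = 987. Training set = 19740 - 987 = 18753.

18753


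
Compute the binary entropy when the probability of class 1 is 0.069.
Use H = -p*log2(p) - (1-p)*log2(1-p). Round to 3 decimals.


H = -0.069*log2(0.069) - 0.931*log2(0.931) = 0.362.

0.362


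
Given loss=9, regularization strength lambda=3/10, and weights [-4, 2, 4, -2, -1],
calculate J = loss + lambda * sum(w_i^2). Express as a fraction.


L2 sq norm = sum(w^2) = 41. J = 9 + 3/10 * 41 = 213/10.

213/10


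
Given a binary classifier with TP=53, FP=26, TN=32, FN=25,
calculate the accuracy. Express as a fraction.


Accuracy = (TP + TN) / (TP + TN + FP + FN) = (53 + 32) / 136 = 5/8.

5/8


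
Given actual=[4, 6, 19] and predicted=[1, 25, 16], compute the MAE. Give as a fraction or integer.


MAE = (1/3) * (|4-1|=3 + |6-25|=19 + |19-16|=3). Sum = 25. MAE = 25/3.

25/3


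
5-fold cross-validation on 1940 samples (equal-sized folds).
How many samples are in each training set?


Each validation fold has 1940/5 = 388 samples. Training set = 1940 - 388 = 1552.

1552


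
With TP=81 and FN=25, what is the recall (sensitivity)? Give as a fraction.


Recall = TP / (TP + FN) = 81 / 106 = 81/106.

81/106


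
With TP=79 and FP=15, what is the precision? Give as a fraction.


Precision = TP / (TP + FP) = 79 / 94 = 79/94.

79/94


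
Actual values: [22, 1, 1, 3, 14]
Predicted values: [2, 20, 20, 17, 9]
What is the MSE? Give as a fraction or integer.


MSE = (1/5) * ((22-2)^2=400 + (1-20)^2=361 + (1-20)^2=361 + (3-17)^2=196 + (14-9)^2=25). Sum = 1343. MSE = 1343/5.

1343/5


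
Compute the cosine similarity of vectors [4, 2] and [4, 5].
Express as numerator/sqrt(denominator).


dot = 26. |a|^2 = 20, |b|^2 = 41. cos = 26/sqrt(820).

26/sqrt(820)


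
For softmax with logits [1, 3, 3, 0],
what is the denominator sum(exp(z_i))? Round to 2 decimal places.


Denom = e^1=2.7183 + e^3=20.0855 + e^3=20.0855 + e^0=1.0000. Sum = 43.8893, which rounds to 43.89.

43.89


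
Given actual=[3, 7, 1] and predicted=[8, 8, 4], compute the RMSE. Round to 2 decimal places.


MSE = 11.6667. RMSE = sqrt(11.6667) = 3.42.

3.42


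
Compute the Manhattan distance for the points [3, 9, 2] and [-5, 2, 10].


d = sum of absolute differences: |3--5|=8 + |9-2|=7 + |2-10|=8 = 23.

23


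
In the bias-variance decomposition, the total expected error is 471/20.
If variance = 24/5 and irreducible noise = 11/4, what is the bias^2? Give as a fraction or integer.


Total error = bias^2 + variance + irreducible noise. So bias^2 = 471/20 - 24/5 - 11/4 = 16.

16


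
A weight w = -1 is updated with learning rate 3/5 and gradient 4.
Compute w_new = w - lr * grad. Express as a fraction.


w_new = -1 - 3/5 * 4 = -1 - 12/5 = -17/5.

-17/5


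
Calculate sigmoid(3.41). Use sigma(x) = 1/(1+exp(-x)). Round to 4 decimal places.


sigma(3.41) = 1/(1+e^(-3.41)) = 1/(1+0.033041) = 1/1.033041 = 0.9680.

0.9680


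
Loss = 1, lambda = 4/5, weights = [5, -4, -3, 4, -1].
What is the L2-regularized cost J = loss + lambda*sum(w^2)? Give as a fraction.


L2 sq norm = sum(w^2) = 67. J = 1 + 4/5 * 67 = 273/5.

273/5


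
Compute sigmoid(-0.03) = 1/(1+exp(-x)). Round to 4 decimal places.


sigma(-0.03) = 1/(1+e^(0.03)) = 1/(1+1.030455) = 1/2.030455 = 0.4925.

0.4925


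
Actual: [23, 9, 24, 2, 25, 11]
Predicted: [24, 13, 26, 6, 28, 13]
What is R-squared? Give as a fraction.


Mean(y) = 47/3. SS_res = 50. SS_tot = 1390/3. R^2 = 1 - 50/(1390/3) = 124/139.

124/139


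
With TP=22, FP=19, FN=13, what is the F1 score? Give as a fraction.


Precision = 22/41 = 22/41. Recall = 22/35 = 22/35. F1 = 2*P*R/(P+R) = 11/19.

11/19


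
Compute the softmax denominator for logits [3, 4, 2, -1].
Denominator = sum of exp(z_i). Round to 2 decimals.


Denom = e^3=20.0855 + e^4=54.5982 + e^2=7.3891 + e^-1=0.3679. Sum = 82.4407, which rounds to 82.44.

82.44


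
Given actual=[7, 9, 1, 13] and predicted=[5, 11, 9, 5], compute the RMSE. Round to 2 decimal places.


MSE = 34.0000. RMSE = sqrt(34.0000) = 5.83.

5.83


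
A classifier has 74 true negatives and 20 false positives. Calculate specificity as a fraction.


Specificity = TN / (TN + FP) = 74 / 94 = 37/47.

37/47


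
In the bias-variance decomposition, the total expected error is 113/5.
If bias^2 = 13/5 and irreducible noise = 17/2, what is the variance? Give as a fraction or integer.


Total error = bias^2 + variance + irreducible noise. So variance = 113/5 - 13/5 - 17/2 = 23/2.

23/2


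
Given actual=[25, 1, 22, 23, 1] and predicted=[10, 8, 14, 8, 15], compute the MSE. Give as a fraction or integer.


MSE = (1/5) * ((25-10)^2=225 + (1-8)^2=49 + (22-14)^2=64 + (23-8)^2=225 + (1-15)^2=196). Sum = 759. MSE = 759/5.

759/5


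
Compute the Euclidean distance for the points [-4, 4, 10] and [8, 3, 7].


d = sqrt(sum of squared differences). (-4-8)^2=144, (4-3)^2=1, (10-7)^2=9. Sum = 154.

sqrt(154)


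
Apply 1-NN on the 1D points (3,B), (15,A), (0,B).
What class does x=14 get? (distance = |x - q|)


Distances: |3-14|=11, |15-14|=1, |0-14|=14. 1 nearest: (15,A). Counts: {'A': 1}. Majority class: A.

A


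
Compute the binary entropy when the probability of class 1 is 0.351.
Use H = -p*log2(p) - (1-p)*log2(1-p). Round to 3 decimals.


H = -0.351*log2(0.351) - 0.649*log2(0.649) = 0.935.

0.935


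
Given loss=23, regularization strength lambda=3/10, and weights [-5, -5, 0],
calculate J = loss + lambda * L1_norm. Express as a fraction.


L1 norm = sum(|w|) = 10. J = 23 + 3/10 * 10 = 26.

26


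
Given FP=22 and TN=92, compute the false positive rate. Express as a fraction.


FPR = FP / (FP + TN) = 22 / 114 = 11/57.

11/57


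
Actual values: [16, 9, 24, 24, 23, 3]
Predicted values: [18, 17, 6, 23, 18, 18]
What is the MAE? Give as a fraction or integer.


MAE = (1/6) * (|16-18|=2 + |9-17|=8 + |24-6|=18 + |24-23|=1 + |23-18|=5 + |3-18|=15). Sum = 49. MAE = 49/6.

49/6


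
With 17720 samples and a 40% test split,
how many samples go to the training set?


Test set = 17720 * 40% = 7088. Training set = 17720 - 7088 = 10632.

10632


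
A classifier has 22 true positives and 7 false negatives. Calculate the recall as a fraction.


Recall = TP / (TP + FN) = 22 / 29 = 22/29.

22/29


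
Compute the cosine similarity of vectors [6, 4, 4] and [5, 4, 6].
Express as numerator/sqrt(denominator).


dot = 70. |a|^2 = 68, |b|^2 = 77. cos = 70/sqrt(5236).

70/sqrt(5236)


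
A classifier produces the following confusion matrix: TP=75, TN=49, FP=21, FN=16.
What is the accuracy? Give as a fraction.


Accuracy = (TP + TN) / (TP + TN + FP + FN) = (75 + 49) / 161 = 124/161.

124/161


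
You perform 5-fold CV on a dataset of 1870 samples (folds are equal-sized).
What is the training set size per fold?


Each validation fold has 1870/5 = 374 samples. Training set = 1870 - 374 = 1496.

1496


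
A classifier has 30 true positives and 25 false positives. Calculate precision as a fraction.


Precision = TP / (TP + FP) = 30 / 55 = 6/11.

6/11


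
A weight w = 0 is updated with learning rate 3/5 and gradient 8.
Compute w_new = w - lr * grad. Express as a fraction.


w_new = 0 - 3/5 * 8 = 0 - 24/5 = -24/5.

-24/5


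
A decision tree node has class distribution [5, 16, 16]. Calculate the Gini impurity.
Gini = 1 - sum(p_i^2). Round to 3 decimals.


Total = 37. Proportions: 5/37, 16/37, 16/37. sum(p_i^2) = 0.3923. Gini = 1 - 0.3923 = 0.6077, which rounds to 0.608.

0.608


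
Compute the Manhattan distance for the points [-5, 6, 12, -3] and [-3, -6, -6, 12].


d = sum of absolute differences: |-5--3|=2 + |6--6|=12 + |12--6|=18 + |-3-12|=15 = 47.

47


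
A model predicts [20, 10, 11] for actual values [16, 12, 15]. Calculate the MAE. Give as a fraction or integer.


MAE = (1/3) * (|16-20|=4 + |12-10|=2 + |15-11|=4). Sum = 10. MAE = 10/3.

10/3


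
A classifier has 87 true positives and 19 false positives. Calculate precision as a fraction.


Precision = TP / (TP + FP) = 87 / 106 = 87/106.

87/106


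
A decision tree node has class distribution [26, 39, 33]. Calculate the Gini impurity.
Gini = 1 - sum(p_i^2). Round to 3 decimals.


Total = 98. Proportions: 26/98, 39/98, 33/98. sum(p_i^2) = 0.3421. Gini = 1 - 0.3421 = 0.6579, which rounds to 0.658.

0.658


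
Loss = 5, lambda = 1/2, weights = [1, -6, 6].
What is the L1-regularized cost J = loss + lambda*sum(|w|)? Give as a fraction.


L1 norm = sum(|w|) = 13. J = 5 + 1/2 * 13 = 23/2.

23/2


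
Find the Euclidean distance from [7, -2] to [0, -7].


d = sqrt(sum of squared differences). (7-0)^2=49, (-2--7)^2=25. Sum = 74.

sqrt(74)


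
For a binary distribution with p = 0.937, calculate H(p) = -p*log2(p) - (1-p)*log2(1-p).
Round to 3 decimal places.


H = -0.937*log2(0.937) - 0.063*log2(0.063) = 0.339.

0.339


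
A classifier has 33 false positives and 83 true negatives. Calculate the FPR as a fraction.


FPR = FP / (FP + TN) = 33 / 116 = 33/116.

33/116


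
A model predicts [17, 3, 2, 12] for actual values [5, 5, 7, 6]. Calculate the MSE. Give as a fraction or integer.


MSE = (1/4) * ((5-17)^2=144 + (5-3)^2=4 + (7-2)^2=25 + (6-12)^2=36). Sum = 209. MSE = 209/4.

209/4


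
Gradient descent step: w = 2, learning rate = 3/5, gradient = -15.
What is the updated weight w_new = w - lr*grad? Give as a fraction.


w_new = 2 - 3/5 * -15 = 2 - -9 = 11.

11


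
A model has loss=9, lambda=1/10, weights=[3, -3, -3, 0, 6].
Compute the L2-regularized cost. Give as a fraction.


L2 sq norm = sum(w^2) = 63. J = 9 + 1/10 * 63 = 153/10.

153/10


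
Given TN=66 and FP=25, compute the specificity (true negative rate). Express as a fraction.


Specificity = TN / (TN + FP) = 66 / 91 = 66/91.

66/91


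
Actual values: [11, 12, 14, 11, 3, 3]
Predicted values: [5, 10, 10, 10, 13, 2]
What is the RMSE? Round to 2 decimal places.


MSE = 26.3333. RMSE = sqrt(26.3333) = 5.13.

5.13


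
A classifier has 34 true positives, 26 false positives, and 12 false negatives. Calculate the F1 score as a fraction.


Precision = 34/60 = 17/30. Recall = 34/46 = 17/23. F1 = 2*P*R/(P+R) = 34/53.

34/53


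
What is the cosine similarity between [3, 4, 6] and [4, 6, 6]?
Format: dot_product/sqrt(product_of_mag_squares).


dot = 72. |a|^2 = 61, |b|^2 = 88. cos = 72/sqrt(5368).

72/sqrt(5368)


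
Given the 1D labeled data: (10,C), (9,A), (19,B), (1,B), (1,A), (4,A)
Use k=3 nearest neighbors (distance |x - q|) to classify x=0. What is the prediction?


Distances: |10-0|=10, |9-0|=9, |19-0|=19, |1-0|=1, |1-0|=1, |4-0|=4. 3 nearest: (1,A), (1,B), (4,A). Counts: {'A': 2, 'B': 1}. Majority class: A.

A


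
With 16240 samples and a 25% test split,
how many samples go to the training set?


Test set = 16240 * 25% = 4060. Training set = 16240 - 4060 = 12180.

12180


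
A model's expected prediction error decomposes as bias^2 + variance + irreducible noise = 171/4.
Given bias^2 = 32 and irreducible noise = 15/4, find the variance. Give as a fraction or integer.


Total error = bias^2 + variance + irreducible noise. So variance = 171/4 - 32 - 15/4 = 7.

7


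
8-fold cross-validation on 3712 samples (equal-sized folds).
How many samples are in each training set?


Each validation fold has 3712/8 = 464 samples. Training set = 3712 - 464 = 3248.

3248


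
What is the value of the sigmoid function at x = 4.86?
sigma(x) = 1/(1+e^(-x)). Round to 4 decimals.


sigma(4.86) = 1/(1+e^(-4.86)) = 1/(1+0.007750) = 1/1.007750 = 0.9923.

0.9923


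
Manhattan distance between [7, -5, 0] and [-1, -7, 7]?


d = sum of absolute differences: |7--1|=8 + |-5--7|=2 + |0-7|=7 = 17.

17


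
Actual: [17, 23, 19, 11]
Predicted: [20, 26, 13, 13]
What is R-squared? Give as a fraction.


Mean(y) = 35/2. SS_res = 58. SS_tot = 75. R^2 = 1 - 58/(75) = 17/75.

17/75


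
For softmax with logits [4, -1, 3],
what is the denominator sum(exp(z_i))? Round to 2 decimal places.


Denom = e^4=54.5982 + e^-1=0.3679 + e^3=20.0855. Sum = 75.0516, which rounds to 75.05.

75.05


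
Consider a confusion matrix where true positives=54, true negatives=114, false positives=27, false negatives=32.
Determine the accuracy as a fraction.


Accuracy = (TP + TN) / (TP + TN + FP + FN) = (54 + 114) / 227 = 168/227.

168/227


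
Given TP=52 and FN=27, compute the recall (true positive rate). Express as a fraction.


Recall = TP / (TP + FN) = 52 / 79 = 52/79.

52/79


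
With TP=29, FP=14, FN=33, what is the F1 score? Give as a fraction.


Precision = 29/43 = 29/43. Recall = 29/62 = 29/62. F1 = 2*P*R/(P+R) = 58/105.

58/105


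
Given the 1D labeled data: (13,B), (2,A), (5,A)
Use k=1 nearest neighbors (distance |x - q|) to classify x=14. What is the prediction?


Distances: |13-14|=1, |2-14|=12, |5-14|=9. 1 nearest: (13,B). Counts: {'B': 1}. Majority class: B.

B


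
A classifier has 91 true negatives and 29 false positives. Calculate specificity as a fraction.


Specificity = TN / (TN + FP) = 91 / 120 = 91/120.

91/120


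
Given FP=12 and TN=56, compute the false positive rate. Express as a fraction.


FPR = FP / (FP + TN) = 12 / 68 = 3/17.

3/17


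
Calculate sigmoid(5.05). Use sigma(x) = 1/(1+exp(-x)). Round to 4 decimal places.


sigma(5.05) = 1/(1+e^(-5.05)) = 1/(1+0.006409) = 1/1.006409 = 0.9936.

0.9936


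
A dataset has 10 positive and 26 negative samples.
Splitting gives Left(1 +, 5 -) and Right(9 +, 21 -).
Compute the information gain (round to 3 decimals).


H(parent) = 0.8524. H(left) = 0.6500, H(right) = 0.8813. Weighted = (6/36)*0.6500 + (30/36)*0.8813 = 0.8428. IG = 0.8524 - 0.8428 = 0.0096, which rounds to 0.010.

0.010


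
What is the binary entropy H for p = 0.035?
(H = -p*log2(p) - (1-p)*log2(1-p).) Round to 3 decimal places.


H = -0.035*log2(0.035) - 0.965*log2(0.965) = 0.219.

0.219


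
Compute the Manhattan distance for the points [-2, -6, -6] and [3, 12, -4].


d = sum of absolute differences: |-2-3|=5 + |-6-12|=18 + |-6--4|=2 = 25.

25


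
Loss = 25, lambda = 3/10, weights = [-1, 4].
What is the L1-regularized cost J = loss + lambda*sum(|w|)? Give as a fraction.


L1 norm = sum(|w|) = 5. J = 25 + 3/10 * 5 = 53/2.

53/2


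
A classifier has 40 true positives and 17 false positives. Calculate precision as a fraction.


Precision = TP / (TP + FP) = 40 / 57 = 40/57.

40/57


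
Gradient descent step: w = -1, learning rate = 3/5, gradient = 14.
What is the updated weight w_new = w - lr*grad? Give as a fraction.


w_new = -1 - 3/5 * 14 = -1 - 42/5 = -47/5.

-47/5


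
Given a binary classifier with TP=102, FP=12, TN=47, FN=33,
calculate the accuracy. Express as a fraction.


Accuracy = (TP + TN) / (TP + TN + FP + FN) = (102 + 47) / 194 = 149/194.

149/194


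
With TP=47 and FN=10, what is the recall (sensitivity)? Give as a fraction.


Recall = TP / (TP + FN) = 47 / 57 = 47/57.

47/57


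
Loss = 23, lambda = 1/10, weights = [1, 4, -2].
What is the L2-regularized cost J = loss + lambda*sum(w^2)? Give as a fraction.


L2 sq norm = sum(w^2) = 21. J = 23 + 1/10 * 21 = 251/10.

251/10


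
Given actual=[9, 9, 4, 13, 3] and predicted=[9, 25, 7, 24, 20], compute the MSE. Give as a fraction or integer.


MSE = (1/5) * ((9-9)^2=0 + (9-25)^2=256 + (4-7)^2=9 + (13-24)^2=121 + (3-20)^2=289). Sum = 675. MSE = 135.

135


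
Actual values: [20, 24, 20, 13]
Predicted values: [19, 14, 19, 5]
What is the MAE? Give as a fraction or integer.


MAE = (1/4) * (|20-19|=1 + |24-14|=10 + |20-19|=1 + |13-5|=8). Sum = 20. MAE = 5.

5


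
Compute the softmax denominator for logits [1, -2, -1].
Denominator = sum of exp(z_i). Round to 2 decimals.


Denom = e^1=2.7183 + e^-2=0.1353 + e^-1=0.3679. Sum = 3.2215, which rounds to 3.22.

3.22


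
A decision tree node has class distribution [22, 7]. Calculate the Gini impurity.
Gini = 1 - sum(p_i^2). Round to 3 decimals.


Total = 29. Proportions: 22/29, 7/29. sum(p_i^2) = 0.6338. Gini = 1 - 0.6338 = 0.3662, which rounds to 0.366.

0.366


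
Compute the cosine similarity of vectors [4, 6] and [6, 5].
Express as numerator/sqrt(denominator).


dot = 54. |a|^2 = 52, |b|^2 = 61. cos = 54/sqrt(3172).

54/sqrt(3172)


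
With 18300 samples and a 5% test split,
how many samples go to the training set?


Test set = 18300 * 5% = 915. Training set = 18300 - 915 = 17385.

17385


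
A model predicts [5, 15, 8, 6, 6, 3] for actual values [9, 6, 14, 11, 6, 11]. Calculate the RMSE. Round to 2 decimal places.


MSE = 37.0000. RMSE = sqrt(37.0000) = 6.08.

6.08


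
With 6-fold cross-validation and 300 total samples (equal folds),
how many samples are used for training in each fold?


Each validation fold has 300/6 = 50 samples. Training set = 300 - 50 = 250.

250


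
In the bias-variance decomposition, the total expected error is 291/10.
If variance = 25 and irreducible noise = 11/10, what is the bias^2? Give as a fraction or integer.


Total error = bias^2 + variance + irreducible noise. So bias^2 = 291/10 - 25 - 11/10 = 3.

3


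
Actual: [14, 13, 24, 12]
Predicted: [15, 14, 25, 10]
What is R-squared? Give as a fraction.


Mean(y) = 63/4. SS_res = 7. SS_tot = 371/4. R^2 = 1 - 7/(371/4) = 49/53.

49/53


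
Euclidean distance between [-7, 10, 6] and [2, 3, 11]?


d = sqrt(sum of squared differences). (-7-2)^2=81, (10-3)^2=49, (6-11)^2=25. Sum = 155.

sqrt(155)


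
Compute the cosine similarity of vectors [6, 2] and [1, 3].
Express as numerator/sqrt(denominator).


dot = 12. |a|^2 = 40, |b|^2 = 10. cos = 12/sqrt(400).

12/sqrt(400)


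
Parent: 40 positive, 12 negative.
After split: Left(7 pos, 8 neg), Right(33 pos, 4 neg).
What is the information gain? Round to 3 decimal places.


H(parent) = 0.7793. H(left) = 0.9968, H(right) = 0.4942. Weighted = (15/52)*0.9968 + (37/52)*0.4942 = 0.6392. IG = 0.7793 - 0.6392 = 0.1401, which rounds to 0.140.

0.140


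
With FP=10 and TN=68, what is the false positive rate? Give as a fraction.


FPR = FP / (FP + TN) = 10 / 78 = 5/39.

5/39


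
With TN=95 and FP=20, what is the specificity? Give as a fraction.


Specificity = TN / (TN + FP) = 95 / 115 = 19/23.

19/23


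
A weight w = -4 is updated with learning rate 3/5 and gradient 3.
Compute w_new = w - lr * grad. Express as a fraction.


w_new = -4 - 3/5 * 3 = -4 - 9/5 = -29/5.

-29/5


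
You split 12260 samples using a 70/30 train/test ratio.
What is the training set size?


Test set = 12260 * 30% = 3678. Training set = 12260 - 3678 = 8582.

8582


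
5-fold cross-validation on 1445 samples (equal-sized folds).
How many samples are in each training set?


Each validation fold has 1445/5 = 289 samples. Training set = 1445 - 289 = 1156.

1156


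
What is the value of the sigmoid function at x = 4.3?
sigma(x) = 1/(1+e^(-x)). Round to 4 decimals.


sigma(4.3) = 1/(1+e^(-4.3)) = 1/(1+0.013569) = 1/1.013569 = 0.9866.

0.9866


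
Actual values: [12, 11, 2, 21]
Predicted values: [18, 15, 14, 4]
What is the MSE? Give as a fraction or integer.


MSE = (1/4) * ((12-18)^2=36 + (11-15)^2=16 + (2-14)^2=144 + (21-4)^2=289). Sum = 485. MSE = 485/4.

485/4


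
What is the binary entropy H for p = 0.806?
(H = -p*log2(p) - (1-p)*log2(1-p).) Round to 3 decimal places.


H = -0.806*log2(0.806) - 0.194*log2(0.194) = 0.710.

0.710


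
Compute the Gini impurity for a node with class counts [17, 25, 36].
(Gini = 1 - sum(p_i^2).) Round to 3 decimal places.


Total = 78. Proportions: 17/78, 25/78, 36/78. sum(p_i^2) = 0.3632. Gini = 1 - 0.3632 = 0.6368, which rounds to 0.637.

0.637


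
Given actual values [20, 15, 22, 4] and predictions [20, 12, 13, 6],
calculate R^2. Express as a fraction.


Mean(y) = 61/4. SS_res = 94. SS_tot = 779/4. R^2 = 1 - 94/(779/4) = 403/779.

403/779


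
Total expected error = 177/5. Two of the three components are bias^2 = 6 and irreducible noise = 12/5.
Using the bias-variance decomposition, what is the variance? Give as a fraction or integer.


Total error = bias^2 + variance + irreducible noise. So variance = 177/5 - 6 - 12/5 = 27.

27


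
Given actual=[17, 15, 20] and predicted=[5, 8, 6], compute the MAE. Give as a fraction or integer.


MAE = (1/3) * (|17-5|=12 + |15-8|=7 + |20-6|=14). Sum = 33. MAE = 11.

11


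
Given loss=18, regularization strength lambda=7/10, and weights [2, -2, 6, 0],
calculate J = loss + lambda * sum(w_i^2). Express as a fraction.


L2 sq norm = sum(w^2) = 44. J = 18 + 7/10 * 44 = 244/5.

244/5
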